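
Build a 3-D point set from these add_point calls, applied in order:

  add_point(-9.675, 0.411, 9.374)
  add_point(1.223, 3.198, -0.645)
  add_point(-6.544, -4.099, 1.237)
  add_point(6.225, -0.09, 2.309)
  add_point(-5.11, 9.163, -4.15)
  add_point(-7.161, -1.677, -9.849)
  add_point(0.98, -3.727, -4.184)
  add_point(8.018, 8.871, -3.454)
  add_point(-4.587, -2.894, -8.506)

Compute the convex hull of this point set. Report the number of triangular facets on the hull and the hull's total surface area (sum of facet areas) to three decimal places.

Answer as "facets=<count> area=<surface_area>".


facets=12 area=697.090

Points on the hull: [0, 2, 3, 4, 5, 6, 7, 8] (8 of 9).

Per-facet area ½‖(b−a)×(c−a)‖:
  f1: (p4, p7, p0) → 107.4403
  f2: (p5, p4, p0) → 103.0624
  f3: (p5, p4, p7) → 80.4565
  f4: (p3, p7, p0) → 88.2817
  f5: (p2, p5, p0) → 40.1885
  f6: (p2, p3, p0) → 65.5667
  f7: (p6, p3, p7) → 49.1307
  f8: (p6, p2, p3) → 42.1570
  f9: (p8, p5, p7) → 25.3902
  f10: (p8, p6, p7) → 48.7369
  f11: (p8, p2, p5) → 15.0214
  f12: (p8, p6, p2) → 31.6581
Σ area = 697.090

Euler: V−E+F = 8−18+12 = 2.


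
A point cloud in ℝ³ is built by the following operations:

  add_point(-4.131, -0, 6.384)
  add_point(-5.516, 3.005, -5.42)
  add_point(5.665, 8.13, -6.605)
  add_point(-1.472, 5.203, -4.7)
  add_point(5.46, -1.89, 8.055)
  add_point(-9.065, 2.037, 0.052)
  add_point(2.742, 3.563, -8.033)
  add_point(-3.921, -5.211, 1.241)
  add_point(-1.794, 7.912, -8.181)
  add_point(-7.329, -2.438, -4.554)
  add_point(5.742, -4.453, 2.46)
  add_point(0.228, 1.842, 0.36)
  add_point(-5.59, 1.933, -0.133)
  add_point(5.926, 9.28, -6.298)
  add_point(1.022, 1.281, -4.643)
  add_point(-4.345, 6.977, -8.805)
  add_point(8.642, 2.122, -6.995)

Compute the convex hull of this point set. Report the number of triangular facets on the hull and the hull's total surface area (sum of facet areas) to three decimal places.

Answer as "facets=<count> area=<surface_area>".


facets=20 area=701.515

Extreme-point indices: [0, 2, 4, 5, 6, 7, 8, 9, 10, 13, 15, 16] — 12 of 17 on the boundary.

Triangle areas on the boundary:
  f1: (p13, p4, p16) → 60.9179
  f2: (p9, p7, p5) → 23.8246
  f3: (p10, p4, p16) → 31.5974
  f4: (p10, p4, p7) → 29.9395
  f5: (p10, p9, p16) → 86.4176
  f6: (p10, p9, p7) → 30.0466
  f7: (p0, p13, p5) → 73.1719
  f8: (p0, p13, p4) → 87.8968
  f9: (p0, p7, p5) → 28.4704
  f10: (p0, p4, p7) → 36.2829
  f11: (p15, p9, p5) → 34.6945
  f12: (p8, p13, p5) → 43.9310
  f13: (p8, p15, p5) → 14.5642
  f14: (p6, p9, p16) → 29.3813
  f15: (p6, p15, p9) → 41.8915
  f16: (p6, p8, p15) → 7.8951
  f17: (p2, p8, p13) → 4.4492
  f18: (p2, p6, p8) → 17.3306
  f19: (p2, p13, p16) → 2.6409
  f20: (p2, p6, p16) → 16.1714
Σ area = 701.515

Euler characteristic 12−30+20 = 2 ✓


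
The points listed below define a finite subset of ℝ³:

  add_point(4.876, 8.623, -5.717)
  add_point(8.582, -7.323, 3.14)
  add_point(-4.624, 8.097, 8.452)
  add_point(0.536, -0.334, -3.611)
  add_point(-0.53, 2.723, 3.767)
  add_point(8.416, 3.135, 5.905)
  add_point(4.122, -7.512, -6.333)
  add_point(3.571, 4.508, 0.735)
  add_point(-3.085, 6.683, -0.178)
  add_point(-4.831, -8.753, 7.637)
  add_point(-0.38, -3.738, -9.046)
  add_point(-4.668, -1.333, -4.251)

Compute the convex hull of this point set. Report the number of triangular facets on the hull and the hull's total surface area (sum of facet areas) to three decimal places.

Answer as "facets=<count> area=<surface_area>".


facets=14 area=913.877

Points on the hull: [0, 1, 2, 5, 6, 8, 9, 10, 11] (9 of 12).

Area of each hull facet:
  f1: (p5, p1, p9) → 76.9142
  f2: (p5, p2, p9) → 112.2125
  f3: (p5, p0, p1) → 70.9451
  f4: (p5, p0, p2) → 91.9658
  f5: (p6, p1, p9) → 73.9353
  f6: (p6, p10, p9) → 53.8220
  f7: (p6, p0, p1) → 84.4156
  f8: (p6, p0, p10) → 44.2258
  f9: (p11, p2, p9) → 103.1900
  f10: (p11, p10, p9) → 43.8024
  f11: (p11, p0, p10) → 46.0862
  f12: (p8, p0, p2) → 33.2725
  f13: (p8, p11, p2) → 34.0278
  f14: (p8, p11, p0) → 45.0619
Σ area = 913.877

Euler characteristic 9−21+14 = 2 ✓


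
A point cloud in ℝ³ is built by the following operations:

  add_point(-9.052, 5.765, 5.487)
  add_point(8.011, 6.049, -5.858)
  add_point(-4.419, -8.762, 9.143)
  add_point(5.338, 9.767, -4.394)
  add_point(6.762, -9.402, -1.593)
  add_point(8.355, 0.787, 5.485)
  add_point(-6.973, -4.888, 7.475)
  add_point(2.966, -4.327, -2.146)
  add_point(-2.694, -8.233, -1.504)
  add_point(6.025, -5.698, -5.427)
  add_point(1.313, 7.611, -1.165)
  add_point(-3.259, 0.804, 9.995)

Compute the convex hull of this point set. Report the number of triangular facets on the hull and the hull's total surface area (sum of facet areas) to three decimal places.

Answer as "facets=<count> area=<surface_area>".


facets=16 area=891.830

10 of the 12 inputs are extreme points: [0, 1, 2, 3, 4, 5, 6, 8, 9, 11].

Triangle areas on the boundary:
  f1: (p2, p4, p5) → 91.4737
  f2: (p11, p2, p5) → 60.0757
  f3: (p11, p3, p0) → 78.7633
  f4: (p11, p3, p5) → 85.1350
  f5: (p6, p11, p0) → 32.0263
  f6: (p6, p11, p2) → 17.3750
  f7: (p8, p2, p4) → 50.7704
  f8: (p8, p9, p4) → 25.0471
  f9: (p8, p6, p2) → 25.4852
  f10: (p8, p6, p0) → 56.3397
  f11: (p8, p3, p0) → 141.9092
  f12: (p1, p3, p5) → 30.0053
  f13: (p1, p4, p5) → 77.0376
  f14: (p1, p9, p4) → 23.4868
  f15: (p1, p8, p3) → 43.2229
  f16: (p1, p8, p9) → 53.6768
Σ area = 891.830

Check V−E+F: 10 − 24 + 16 = 2.


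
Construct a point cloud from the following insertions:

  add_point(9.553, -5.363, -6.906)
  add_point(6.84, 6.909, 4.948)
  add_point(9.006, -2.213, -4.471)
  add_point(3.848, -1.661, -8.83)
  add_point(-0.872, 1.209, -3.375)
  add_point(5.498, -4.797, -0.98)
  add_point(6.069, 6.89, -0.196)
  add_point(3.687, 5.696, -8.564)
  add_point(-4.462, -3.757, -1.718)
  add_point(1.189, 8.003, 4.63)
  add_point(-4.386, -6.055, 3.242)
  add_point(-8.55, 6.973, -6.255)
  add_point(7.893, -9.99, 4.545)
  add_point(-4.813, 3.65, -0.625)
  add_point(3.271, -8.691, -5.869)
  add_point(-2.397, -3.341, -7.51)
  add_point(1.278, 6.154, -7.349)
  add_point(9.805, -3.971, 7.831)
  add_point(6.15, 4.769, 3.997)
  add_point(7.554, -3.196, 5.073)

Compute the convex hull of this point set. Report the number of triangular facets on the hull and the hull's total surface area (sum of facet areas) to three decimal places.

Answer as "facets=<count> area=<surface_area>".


facets=28 area=985.992

16 of the 20 inputs are extreme points: [0, 1, 2, 3, 6, 7, 8, 9, 10, 11, 12, 13, 14, 15, 16, 17].

Per-facet area ½‖(b−a)×(c−a)‖:
  f1: (p10, p12, p17) → 46.0861
  f2: (p0, p12, p17) → 44.2346
  f3: (p13, p10, p11) → 27.8652
  f4: (p9, p1, p17) → 30.1143
  f5: (p9, p10, p17) → 98.9066
  f6: (p9, p13, p10) → 46.5130
  f7: (p9, p13, p11) → 28.6054
  f8: (p9, p16, p11) → 59.6355
  f9: (p8, p10, p11) → 23.9909
  f10: (p7, p0, p3) → 22.0482
  f11: (p7, p3, p11) → 45.6986
  f12: (p7, p16, p11) → 4.8278
  f13: (p14, p10, p12) → 64.0236
  f14: (p14, p0, p12) → 40.6012
  f15: (p14, p0, p3) → 22.9950
  f16: (p6, p9, p1) → 14.6922
  f17: (p6, p9, p16) → 29.4378
  f18: (p6, p7, p16) → 11.7562
  f19: (p15, p8, p10) → 8.1152
  f20: (p15, p14, p10) → 43.6351
  f21: (p15, p8, p11) → 36.3753
  f22: (p15, p3, p11) → 38.1921
  f23: (p15, p14, p3) → 23.3245
  f24: (p2, p7, p0) → 18.8344
  f25: (p2, p6, p7) → 41.5141
  f26: (p2, p6, p1) → 25.3664
  f27: (p2, p1, p17) → 66.6398
  f28: (p2, p0, p17) → 21.9626
Σ area = 985.992

Check V−E+F: 16 − 42 + 28 = 2.


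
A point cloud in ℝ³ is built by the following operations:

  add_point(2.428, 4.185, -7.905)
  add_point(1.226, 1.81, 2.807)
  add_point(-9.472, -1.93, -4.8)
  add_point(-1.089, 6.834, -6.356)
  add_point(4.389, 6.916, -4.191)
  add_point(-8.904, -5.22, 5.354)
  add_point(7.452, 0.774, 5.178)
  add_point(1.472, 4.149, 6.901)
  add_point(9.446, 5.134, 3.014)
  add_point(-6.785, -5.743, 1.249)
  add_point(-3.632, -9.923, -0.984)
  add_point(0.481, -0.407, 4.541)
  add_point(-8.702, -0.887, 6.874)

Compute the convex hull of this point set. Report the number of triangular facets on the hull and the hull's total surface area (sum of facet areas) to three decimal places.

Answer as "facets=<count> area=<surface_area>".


Points on the hull: [0, 2, 3, 4, 5, 6, 7, 8, 10, 12] (10 of 13).

Area of each hull facet:
  f1: (p0, p10, p2) → 72.7256
  f2: (p0, p10, p8) → 109.1551
  f3: (p6, p10, p8) → 33.7120
  f4: (p3, p0, p2) → 28.2036
  f5: (p3, p12, p2) → 71.7972
  f6: (p7, p6, p8) → 18.6136
  f7: (p7, p6, p12) → 33.6928
  f8: (p7, p3, p12) → 77.8736
  f9: (p5, p6, p10) → 77.1990
  f10: (p5, p6, p12) → 37.3156
  f11: (p5, p10, p2) → 45.2388
  f12: (p5, p12, p2) → 24.5560
  f13: (p4, p0, p8) → 15.9103
  f14: (p4, p3, p0) → 11.2880
  f15: (p4, p7, p8) → 39.7308
  f16: (p4, p7, p3) → 34.5309
Σ area = 731.543

Euler characteristic 10−24+16 = 2 ✓

facets=16 area=731.543


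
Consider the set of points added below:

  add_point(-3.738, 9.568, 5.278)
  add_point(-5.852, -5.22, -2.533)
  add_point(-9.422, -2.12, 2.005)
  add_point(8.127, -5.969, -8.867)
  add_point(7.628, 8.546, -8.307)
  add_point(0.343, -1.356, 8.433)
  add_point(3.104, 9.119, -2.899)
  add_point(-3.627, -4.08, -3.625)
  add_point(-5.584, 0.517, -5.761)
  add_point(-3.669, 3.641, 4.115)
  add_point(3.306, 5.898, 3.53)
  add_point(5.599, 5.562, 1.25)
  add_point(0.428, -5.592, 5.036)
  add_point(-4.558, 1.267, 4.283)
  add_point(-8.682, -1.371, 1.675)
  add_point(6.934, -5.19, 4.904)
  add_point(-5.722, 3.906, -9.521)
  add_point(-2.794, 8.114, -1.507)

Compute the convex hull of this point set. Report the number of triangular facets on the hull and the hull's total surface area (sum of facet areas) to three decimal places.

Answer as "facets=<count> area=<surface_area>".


Extreme-point indices: [0, 1, 2, 3, 4, 5, 6, 10, 11, 12, 15, 16, 17] — 13 of 18 on the boundary.

Area of each hull facet:
  f1: (p16, p0, p2) → 86.5415
  f2: (p4, p16, p3) → 98.4156
  f3: (p15, p4, p3) → 100.1315
  f4: (p1, p16, p2) → 37.6158
  f5: (p1, p16, p3) → 86.1040
  f6: (p17, p16, p0) → 16.6268
  f7: (p17, p4, p16) → 58.1832
  f8: (p5, p0, p2) → 65.8598
  f9: (p11, p15, p4) → 48.7585
  f10: (p6, p17, p0) → 20.4139
  f11: (p6, p17, p4) → 13.7566
  f12: (p6, p11, p0) → 31.1336
  f13: (p6, p11, p4) → 20.7547
  f14: (p12, p5, p2) → 29.4114
  f15: (p12, p5, p15) → 17.6993
  f16: (p12, p1, p2) → 31.7968
  f17: (p12, p15, p3) → 44.8929
  f18: (p12, p1, p3) → 72.9032
  f19: (p10, p5, p0) → 37.5606
  f20: (p10, p11, p0) → 7.7841
  f21: (p10, p5, p15) → 38.5688
  f22: (p10, p11, p15) → 18.5678
Σ area = 983.481

Euler: V−E+F = 13−33+22 = 2.

facets=22 area=983.481


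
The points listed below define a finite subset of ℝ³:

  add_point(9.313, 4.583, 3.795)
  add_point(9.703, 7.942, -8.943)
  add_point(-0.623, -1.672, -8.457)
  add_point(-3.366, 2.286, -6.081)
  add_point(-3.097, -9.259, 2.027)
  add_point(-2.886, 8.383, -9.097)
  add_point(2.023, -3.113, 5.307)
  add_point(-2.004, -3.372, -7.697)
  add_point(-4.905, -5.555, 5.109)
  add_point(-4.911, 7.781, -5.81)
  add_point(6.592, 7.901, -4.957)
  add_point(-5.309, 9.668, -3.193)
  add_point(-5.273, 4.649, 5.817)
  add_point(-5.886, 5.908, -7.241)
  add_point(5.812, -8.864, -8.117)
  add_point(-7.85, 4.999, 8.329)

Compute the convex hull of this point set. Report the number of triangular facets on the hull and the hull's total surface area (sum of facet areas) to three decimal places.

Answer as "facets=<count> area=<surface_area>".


13 of the 16 inputs are extreme points: [0, 1, 2, 4, 5, 6, 7, 8, 10, 11, 13, 14, 15].

Facet areas (half cross-product norm):
  f1: (p11, p5, p1) → 38.1313
  f2: (p11, p0, p15) → 102.4062
  f3: (p14, p5, p1) → 106.7908
  f4: (p14, p0, p1) → 108.5299
  f5: (p6, p0, p15) → 69.9455
  f6: (p6, p14, p4) → 57.9171
  f7: (p6, p14, p0) → 80.7571
  f8: (p10, p0, p1) → 20.7605
  f9: (p10, p11, p1) → 21.4838
  f10: (p10, p11, p0) → 58.1567
  f11: (p13, p11, p5) → 11.8385
  f12: (p13, p11, p15) → 32.4249
  f13: (p8, p6, p15) → 41.8539
  f14: (p8, p6, p4) → 18.8551
  f15: (p8, p13, p15) → 86.7235
  f16: (p8, p13, p4) → 43.3236
  f17: (p7, p14, p4) → 53.6998
  f18: (p7, p13, p4) → 52.7045
  f19: (p7, p13, p5) → 21.0548
  f20: (p2, p14, p5) → 24.2793
  f21: (p2, p7, p5) → 9.5419
  f22: (p2, p7, p14) → 11.0482
Σ area = 1072.227

Check V−E+F: 13 − 33 + 22 = 2.

facets=22 area=1072.227


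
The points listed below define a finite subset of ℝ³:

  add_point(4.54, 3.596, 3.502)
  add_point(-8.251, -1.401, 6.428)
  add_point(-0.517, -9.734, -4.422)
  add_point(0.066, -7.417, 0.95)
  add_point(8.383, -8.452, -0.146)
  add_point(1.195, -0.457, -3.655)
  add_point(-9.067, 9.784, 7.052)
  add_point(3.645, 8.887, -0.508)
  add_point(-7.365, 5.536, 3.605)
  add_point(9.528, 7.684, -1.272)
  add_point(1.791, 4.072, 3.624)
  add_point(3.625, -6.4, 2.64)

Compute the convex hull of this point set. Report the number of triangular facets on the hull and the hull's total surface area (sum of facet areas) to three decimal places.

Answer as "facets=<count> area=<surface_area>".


facets=18 area=747.764

11 of the 12 inputs are extreme points: [0, 1, 2, 3, 4, 5, 6, 7, 8, 9, 11].

Triangle areas on the boundary:
  f1: (p0, p9, p6) → 53.9774
  f2: (p1, p0, p6) → 75.7757
  f3: (p5, p2, p9) → 32.6820
  f4: (p4, p2, p9) → 79.6696
  f5: (p4, p0, p9) → 52.4229
  f6: (p7, p9, p6) → 18.5710
  f7: (p7, p5, p9) → 30.7462
  f8: (p8, p5, p2) → 55.5424
  f9: (p8, p1, p6) → 19.5870
  f10: (p8, p1, p2) → 58.3824
  f11: (p8, p7, p6) → 33.7410
  f12: (p8, p7, p5) → 57.7951
  f13: (p3, p1, p2) → 28.2656
  f14: (p3, p4, p2) → 24.7881
  f15: (p11, p1, p0) → 64.2521
  f16: (p11, p4, p0) → 28.1450
  f17: (p11, p3, p1) → 22.5778
  f18: (p11, p3, p4) → 10.8428
Σ area = 747.764

Euler characteristic 11−27+18 = 2 ✓


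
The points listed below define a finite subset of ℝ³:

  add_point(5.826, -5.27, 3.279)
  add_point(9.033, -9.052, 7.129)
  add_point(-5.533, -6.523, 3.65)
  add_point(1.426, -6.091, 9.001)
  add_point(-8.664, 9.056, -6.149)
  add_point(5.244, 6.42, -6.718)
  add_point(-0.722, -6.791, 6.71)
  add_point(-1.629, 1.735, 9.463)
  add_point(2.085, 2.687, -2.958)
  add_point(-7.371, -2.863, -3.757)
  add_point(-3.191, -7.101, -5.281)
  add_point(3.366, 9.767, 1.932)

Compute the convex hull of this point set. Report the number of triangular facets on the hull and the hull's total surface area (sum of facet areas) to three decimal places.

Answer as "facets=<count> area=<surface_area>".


facets=16 area=934.756

Extreme-point indices: [1, 2, 3, 4, 5, 6, 7, 9, 10, 11] — 10 of 12 on the boundary.

Per-facet area ½‖(b−a)×(c−a)‖:
  f1: (p7, p11, p4) → 87.6791
  f2: (p7, p11, p1) → 92.4299
  f3: (p2, p7, p4) → 96.5928
  f4: (p5, p11, p4) → 64.0007
  f5: (p5, p11, p1) → 95.1151
  f6: (p3, p7, p1) → 26.1255
  f7: (p3, p2, p7) → 36.1635
  f8: (p10, p5, p4) → 105.5724
  f9: (p10, p2, p1) → 70.2151
  f10: (p10, p5, p1) → 137.1081
  f11: (p6, p2, p1) → 14.9111
  f12: (p6, p3, p1) → 12.5154
  f13: (p6, p3, p2) → 3.2764
  f14: (p9, p2, p4) → 40.7637
  f15: (p9, p10, p4) → 26.9742
  f16: (p9, p10, p2) → 25.3129
Σ area = 934.756

Check V−E+F: 10 − 24 + 16 = 2.


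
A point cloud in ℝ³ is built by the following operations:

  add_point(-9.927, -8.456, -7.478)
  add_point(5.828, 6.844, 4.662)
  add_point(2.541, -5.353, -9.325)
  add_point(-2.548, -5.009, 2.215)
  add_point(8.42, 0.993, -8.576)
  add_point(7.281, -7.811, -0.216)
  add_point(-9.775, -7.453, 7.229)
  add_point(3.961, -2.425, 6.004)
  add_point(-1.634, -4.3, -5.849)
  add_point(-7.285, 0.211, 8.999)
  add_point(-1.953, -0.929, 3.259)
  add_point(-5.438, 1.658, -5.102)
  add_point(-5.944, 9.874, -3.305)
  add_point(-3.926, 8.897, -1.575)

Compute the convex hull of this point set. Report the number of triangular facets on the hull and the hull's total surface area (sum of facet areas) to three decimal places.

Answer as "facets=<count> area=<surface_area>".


9 of the 14 inputs are extreme points: [0, 1, 2, 4, 5, 6, 7, 9, 12].

Area of each hull facet:
  f1: (p2, p12, p0) → 114.5106
  f2: (p2, p12, p4) → 75.8527
  f3: (p2, p5, p0) → 66.3014
  f4: (p2, p5, p4) → 44.8354
  f5: (p1, p12, p4) → 102.9483
  f6: (p1, p9, p12) → 99.5559
  f7: (p1, p5, p4) → 84.0987
  f8: (p6, p5, p0) → 126.2838
  f9: (p6, p12, p0) → 135.8241
  f10: (p6, p9, p12) → 58.5020
  f11: (p7, p1, p9) → 56.9778
  f12: (p7, p1, p5) → 38.4960
  f13: (p7, p6, p9) → 49.2095
  f14: (p7, p6, p5) → 63.7916
Σ area = 1117.188

Check V−E+F: 9 − 21 + 14 = 2.

facets=14 area=1117.188


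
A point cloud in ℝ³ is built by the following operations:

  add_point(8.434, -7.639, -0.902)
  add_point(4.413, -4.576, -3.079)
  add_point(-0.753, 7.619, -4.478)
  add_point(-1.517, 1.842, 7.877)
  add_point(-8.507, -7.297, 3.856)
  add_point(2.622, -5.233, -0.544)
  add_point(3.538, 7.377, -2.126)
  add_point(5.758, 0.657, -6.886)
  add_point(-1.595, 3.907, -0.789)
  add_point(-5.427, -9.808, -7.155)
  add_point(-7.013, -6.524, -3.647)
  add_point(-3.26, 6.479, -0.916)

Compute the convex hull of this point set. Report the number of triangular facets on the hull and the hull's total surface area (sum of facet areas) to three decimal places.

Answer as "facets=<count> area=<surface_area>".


facets=14 area=731.722

Points on the hull: [0, 2, 3, 4, 6, 7, 9, 10, 11] (9 of 12).

Area of each hull facet:
  f1: (p9, p0, p4) → 88.5037
  f2: (p3, p0, p4) → 95.8736
  f3: (p10, p9, p4) → 14.4053
  f4: (p10, p9, p2) → 35.4044
  f5: (p7, p9, p0) → 76.1273
  f6: (p7, p9, p2) → 75.3080
  f7: (p11, p3, p4) → 61.4495
  f8: (p11, p10, p4) → 53.0261
  f9: (p11, p10, p2) → 30.2241
  f10: (p6, p7, p2) → 20.8931
  f11: (p6, p11, p2) → 10.9793
  f12: (p6, p11, p3) → 35.1056
  f13: (p6, p3, p0) → 92.5002
  f14: (p6, p7, p0) → 41.9215
Σ area = 731.722

Euler: V−E+F = 9−21+14 = 2.


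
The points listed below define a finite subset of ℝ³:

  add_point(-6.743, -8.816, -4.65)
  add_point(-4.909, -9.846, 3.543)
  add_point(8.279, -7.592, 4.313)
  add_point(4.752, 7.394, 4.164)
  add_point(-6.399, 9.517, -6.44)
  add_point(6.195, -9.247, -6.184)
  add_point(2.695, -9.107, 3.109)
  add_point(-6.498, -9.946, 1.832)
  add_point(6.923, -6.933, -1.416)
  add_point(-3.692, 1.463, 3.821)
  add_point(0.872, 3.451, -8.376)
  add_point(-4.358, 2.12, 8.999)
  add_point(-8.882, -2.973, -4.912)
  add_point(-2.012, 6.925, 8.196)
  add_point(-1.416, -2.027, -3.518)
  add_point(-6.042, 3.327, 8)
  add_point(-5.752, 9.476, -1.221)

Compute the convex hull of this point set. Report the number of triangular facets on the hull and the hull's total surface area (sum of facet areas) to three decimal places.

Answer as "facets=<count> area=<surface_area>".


Hull vertices (15/17): indices [0, 1, 2, 3, 4, 5, 6, 7, 8, 10, 11, 12, 13, 15, 16].

Area of each hull facet:
  f1: (p15, p4, p12) → 87.9261
  f2: (p15, p7, p12) → 68.7570
  f3: (p1, p11, p2) → 86.0796
  f4: (p1, p7, p5) → 17.2567
  f5: (p1, p15, p11) → 14.5912
  f6: (p1, p15, p7) → 15.9090
  f7: (p0, p7, p12) → 20.0222
  f8: (p0, p7, p5) → 42.8005
  f9: (p13, p11, p2) → 44.4208
  f10: (p13, p3, p2) → 60.1820
  f11: (p13, p15, p11) → 6.0756
  f12: (p8, p5, p2) → 8.4747
  f13: (p8, p3, p2) → 44.9395
  f14: (p8, p3, p5) → 29.6463
  f15: (p10, p3, p4) → 65.4759
  f16: (p10, p3, p5) → 95.5391
  f17: (p10, p0, p5) → 83.6553
  f18: (p10, p4, p12) → 55.6068
  f19: (p10, p0, p12) → 36.9016
  f20: (p6, p5, p2) → 29.0621
  f21: (p6, p1, p2) → 6.9124
  f22: (p6, p1, p5) → 34.7935
  f23: (p16, p3, p4) → 26.2182
  f24: (p16, p13, p3) → 40.6248
  f25: (p16, p15, p4) → 16.4135
  f26: (p16, p13, p15) → 27.9765
Σ area = 1066.261

Euler: V−E+F = 15−39+26 = 2.

facets=26 area=1066.261


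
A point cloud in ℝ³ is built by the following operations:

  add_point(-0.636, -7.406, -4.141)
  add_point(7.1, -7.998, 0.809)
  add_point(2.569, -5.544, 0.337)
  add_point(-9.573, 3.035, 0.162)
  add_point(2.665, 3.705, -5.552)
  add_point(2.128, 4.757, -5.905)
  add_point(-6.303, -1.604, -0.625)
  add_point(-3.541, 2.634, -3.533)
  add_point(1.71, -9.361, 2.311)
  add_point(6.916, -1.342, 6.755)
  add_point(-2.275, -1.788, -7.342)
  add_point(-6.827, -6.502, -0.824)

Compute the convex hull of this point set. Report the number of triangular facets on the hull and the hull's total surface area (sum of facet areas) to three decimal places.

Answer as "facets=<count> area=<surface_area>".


9 of the 12 inputs are extreme points: [0, 1, 3, 4, 5, 8, 9, 10, 11].

Facet areas (half cross-product norm):
  f1: (p9, p5, p3) → 97.4201
  f2: (p10, p5, p3) → 45.9216
  f3: (p11, p10, p3) → 44.2141
  f4: (p11, p9, p3) → 81.8372
  f5: (p4, p10, p1) → 51.0582
  f6: (p4, p10, p5) → 4.5163
  f7: (p4, p9, p1) → 59.2338
  f8: (p4, p9, p5) → 6.2021
  f9: (p0, p10, p1) → 26.2403
  f10: (p0, p11, p10) → 23.5058
  f11: (p8, p0, p1) → 20.5539
  f12: (p8, p0, p11) → 25.1453
  f13: (p8, p9, p1) → 25.7017
  f14: (p8, p11, p9) → 47.0252
Σ area = 558.576

Check V−E+F: 9 − 21 + 14 = 2.

facets=14 area=558.576


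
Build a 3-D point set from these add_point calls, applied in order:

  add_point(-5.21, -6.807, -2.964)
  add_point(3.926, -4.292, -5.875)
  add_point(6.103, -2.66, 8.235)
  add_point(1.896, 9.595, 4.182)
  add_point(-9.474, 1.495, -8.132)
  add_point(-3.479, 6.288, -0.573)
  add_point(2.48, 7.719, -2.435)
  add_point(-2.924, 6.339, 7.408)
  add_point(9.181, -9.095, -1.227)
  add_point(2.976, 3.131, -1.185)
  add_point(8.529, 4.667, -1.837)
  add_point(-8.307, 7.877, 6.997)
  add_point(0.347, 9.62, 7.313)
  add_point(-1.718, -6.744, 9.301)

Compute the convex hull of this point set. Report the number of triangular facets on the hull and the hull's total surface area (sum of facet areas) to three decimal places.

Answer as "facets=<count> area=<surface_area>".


facets=18 area=1041.808

Extreme-point indices: [0, 1, 2, 3, 4, 6, 8, 10, 11, 12, 13] — 11 of 14 on the boundary.

Area of each hull facet:
  f1: (p0, p13, p8) → 86.4907
  f2: (p11, p13, p12) → 69.7164
  f3: (p11, p0, p4) → 86.5016
  f4: (p11, p0, p13) → 100.1932
  f5: (p2, p13, p8) → 52.5076
  f6: (p2, p13, p12) → 60.3265
  f7: (p2, p10, p8) → 69.8483
  f8: (p2, p10, p12) → 74.9612
  f9: (p1, p10, p4) → 79.5752
  f10: (p1, p10, p8) → 46.1312
  f11: (p1, p0, p4) → 52.8553
  f12: (p1, p0, p8) → 40.6253
  f13: (p6, p10, p4) → 40.8877
  f14: (p6, p11, p4) → 98.0472
  f15: (p3, p10, p12) → 10.2493
  f16: (p3, p6, p10) → 23.3243
  f17: (p3, p11, p12) → 14.1345
  f18: (p3, p6, p11) → 35.4321
Σ area = 1041.808

Euler characteristic 11−27+18 = 2 ✓


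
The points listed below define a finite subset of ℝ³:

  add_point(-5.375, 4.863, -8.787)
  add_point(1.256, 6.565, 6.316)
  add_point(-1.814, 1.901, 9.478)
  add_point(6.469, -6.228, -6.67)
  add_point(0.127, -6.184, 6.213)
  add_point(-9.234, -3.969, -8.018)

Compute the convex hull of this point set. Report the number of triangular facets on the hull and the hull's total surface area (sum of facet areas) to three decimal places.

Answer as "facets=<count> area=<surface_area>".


6 of the 6 inputs are extreme points: [0, 1, 2, 3, 4, 5].

Triangle areas on the boundary:
  f1: (p0, p3, p5) → 74.3817
  f2: (p0, p1, p3) → 127.7027
  f3: (p4, p3, p5) → 106.6471
  f4: (p4, p1, p3) → 91.8579
  f5: (p2, p4, p5) → 76.5443
  f6: (p2, p4, p1) → 26.5828
  f7: (p2, p0, p5) → 90.1301
  f8: (p2, p0, p1) → 52.3053
Σ area = 646.152

Check V−E+F: 6 − 12 + 8 = 2.

facets=8 area=646.152


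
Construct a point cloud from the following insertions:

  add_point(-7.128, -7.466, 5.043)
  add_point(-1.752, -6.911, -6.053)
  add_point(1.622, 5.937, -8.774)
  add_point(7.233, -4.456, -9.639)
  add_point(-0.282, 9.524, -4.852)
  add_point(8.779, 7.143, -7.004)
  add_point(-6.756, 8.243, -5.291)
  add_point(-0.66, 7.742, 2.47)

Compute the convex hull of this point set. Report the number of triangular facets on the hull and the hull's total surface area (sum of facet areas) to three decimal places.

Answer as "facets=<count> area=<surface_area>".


facets=12 area=714.766

8 of the 8 inputs are extreme points: [0, 1, 2, 3, 4, 5, 6, 7].

Facet areas (half cross-product norm):
  f1: (p3, p5, p0) → 124.1453
  f2: (p7, p5, p0) → 105.2467
  f3: (p7, p4, p5) → 35.4869
  f4: (p6, p7, p0) → 82.4242
  f5: (p6, p7, p4) → 24.9409
  f6: (p1, p3, p0) → 42.3446
  f7: (p1, p6, p0) → 97.6710
  f8: (p2, p3, p5) → 42.2679
  f9: (p2, p4, p5) → 21.0554
  f10: (p2, p6, p4) → 18.4272
  f11: (p2, p1, p3) → 57.4167
  f12: (p2, p1, p6) → 63.3393
Σ area = 714.766

Check V−E+F: 8 − 18 + 12 = 2.


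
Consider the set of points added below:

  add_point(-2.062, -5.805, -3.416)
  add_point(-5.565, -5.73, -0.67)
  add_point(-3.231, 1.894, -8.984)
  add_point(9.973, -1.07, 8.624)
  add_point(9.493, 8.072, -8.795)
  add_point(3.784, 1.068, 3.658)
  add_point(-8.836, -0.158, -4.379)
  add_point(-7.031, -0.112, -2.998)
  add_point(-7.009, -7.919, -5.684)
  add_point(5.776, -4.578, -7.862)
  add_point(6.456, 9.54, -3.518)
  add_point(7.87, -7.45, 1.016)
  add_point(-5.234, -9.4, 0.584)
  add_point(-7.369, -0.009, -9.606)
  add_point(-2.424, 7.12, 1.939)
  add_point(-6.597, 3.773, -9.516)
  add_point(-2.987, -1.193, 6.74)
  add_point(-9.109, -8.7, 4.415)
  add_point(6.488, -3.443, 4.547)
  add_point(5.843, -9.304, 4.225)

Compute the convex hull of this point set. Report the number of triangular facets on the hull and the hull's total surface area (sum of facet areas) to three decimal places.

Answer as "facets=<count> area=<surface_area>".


facets=24 area=1181.608

Points on the hull: [3, 4, 6, 8, 9, 10, 11, 12, 13, 14, 15, 16, 17, 19] (14 of 20).

Facet areas (half cross-product norm):
  f1: (p14, p10, p3) → 82.9134
  f2: (p19, p3, p17) → 71.0791
  f3: (p8, p9, p13) → 57.1892
  f4: (p8, p19, p9) → 84.4225
  f5: (p4, p10, p3) → 48.0979
  f6: (p4, p9, p13) → 92.5407
  f7: (p16, p3, p17) → 49.6423
  f8: (p16, p14, p17) → 39.3253
  f9: (p16, p14, p3) → 62.9701
  f10: (p6, p14, p17) → 70.8526
  f11: (p6, p8, p17) → 41.4275
  f12: (p6, p8, p13) → 21.5388
  f13: (p15, p14, p10) → 67.0785
  f14: (p15, p4, p10) → 48.4735
  f15: (p15, p4, p13) → 28.7940
  f16: (p15, p6, p13) → 10.4667
  f17: (p15, p6, p14) → 39.2685
  f18: (p11, p19, p3) → 21.0285
  f19: (p11, p19, p9) → 13.7612
  f20: (p11, p4, p3) → 92.5091
  f21: (p11, p4, p9) → 60.4587
  f22: (p12, p19, p17) → 28.5837
  f23: (p12, p8, p17) → 16.4920
  f24: (p12, p8, p19) → 32.6941
Σ area = 1181.608

Euler: V−E+F = 14−36+24 = 2.


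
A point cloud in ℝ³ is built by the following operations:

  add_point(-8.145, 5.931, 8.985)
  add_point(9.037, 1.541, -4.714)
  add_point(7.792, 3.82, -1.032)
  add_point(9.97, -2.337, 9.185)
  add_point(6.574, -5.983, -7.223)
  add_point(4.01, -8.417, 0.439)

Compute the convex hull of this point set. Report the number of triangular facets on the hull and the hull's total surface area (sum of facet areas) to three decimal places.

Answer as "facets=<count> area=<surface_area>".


facets=8 area=565.888

Hull vertices (6/6): indices [0, 1, 2, 3, 4, 5].

Facet areas (half cross-product norm):
  f1: (p5, p3, p0) → 117.8399
  f2: (p4, p5, p0) → 81.5006
  f3: (p4, p5, p3) → 48.0733
  f4: (p2, p3, p0) → 111.5464
  f5: (p1, p4, p3) → 59.9116
  f6: (p1, p2, p3) → 25.2451
  f7: (p1, p4, p0) → 92.2030
  f8: (p1, p2, p0) → 29.5682
Σ area = 565.888

Euler: V−E+F = 6−12+8 = 2.


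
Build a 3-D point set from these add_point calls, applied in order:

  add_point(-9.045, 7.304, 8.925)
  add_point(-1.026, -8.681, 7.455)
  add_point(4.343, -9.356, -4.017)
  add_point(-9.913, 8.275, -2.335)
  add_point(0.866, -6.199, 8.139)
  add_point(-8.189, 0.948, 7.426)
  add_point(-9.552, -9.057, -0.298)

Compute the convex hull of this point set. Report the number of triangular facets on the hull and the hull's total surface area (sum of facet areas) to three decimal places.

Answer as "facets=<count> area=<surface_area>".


facets=10 area=670.455

Extreme-point indices: [0, 1, 2, 3, 4, 5, 6] — 7 of 7 on the boundary.

Triangle areas on the boundary:
  f1: (p0, p2, p3) → 128.7476
  f2: (p6, p2, p3) → 125.5576
  f3: (p6, p1, p2) → 69.8278
  f4: (p6, p0, p3) → 96.8760
  f5: (p4, p0, p2) → 100.3039
  f6: (p4, p1, p2) → 20.2603
  f7: (p4, p1, p0) → 25.6715
  f8: (p5, p1, p0) → 20.7348
  f9: (p5, p6, p0) → 19.5847
  f10: (p5, p6, p1) → 62.8905
Σ area = 670.455

Euler: V−E+F = 7−15+10 = 2.


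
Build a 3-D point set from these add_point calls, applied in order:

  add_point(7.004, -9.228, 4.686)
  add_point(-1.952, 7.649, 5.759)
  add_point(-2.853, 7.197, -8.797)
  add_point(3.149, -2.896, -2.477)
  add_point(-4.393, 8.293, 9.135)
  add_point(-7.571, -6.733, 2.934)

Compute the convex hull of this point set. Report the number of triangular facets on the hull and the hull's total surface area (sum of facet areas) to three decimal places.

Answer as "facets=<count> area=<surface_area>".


Hull vertices (6/6): indices [0, 1, 2, 3, 4, 5].

Per-facet area ½‖(b−a)×(c−a)‖:
  f1: (p4, p0, p5) → 122.9214
  f2: (p2, p4, p5) → 136.1259
  f3: (p1, p4, p0) → 36.0068
  f4: (p1, p2, p4) → 19.6996
  f5: (p3, p0, p5) → 64.0611
  f6: (p3, p2, p5) → 83.9462
  f7: (p3, p1, p0) → 72.5194
  f8: (p3, p1, p2) → 85.4995
Σ area = 620.780

Euler: V−E+F = 6−12+8 = 2.

facets=8 area=620.780


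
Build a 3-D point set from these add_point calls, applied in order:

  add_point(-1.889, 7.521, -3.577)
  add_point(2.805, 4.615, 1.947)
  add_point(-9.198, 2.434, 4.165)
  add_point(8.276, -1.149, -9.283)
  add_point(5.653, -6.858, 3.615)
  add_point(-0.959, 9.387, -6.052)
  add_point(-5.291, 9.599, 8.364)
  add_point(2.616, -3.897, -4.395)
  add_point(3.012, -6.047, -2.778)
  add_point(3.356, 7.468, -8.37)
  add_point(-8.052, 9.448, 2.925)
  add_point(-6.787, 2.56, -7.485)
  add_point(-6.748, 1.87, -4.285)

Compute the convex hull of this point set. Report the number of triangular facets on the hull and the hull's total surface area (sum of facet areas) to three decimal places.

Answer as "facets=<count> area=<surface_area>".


facets=18 area=811.909

11 of the 13 inputs are extreme points: [1, 2, 3, 4, 5, 6, 8, 9, 10, 11, 12].

Per-facet area ½‖(b−a)×(c−a)‖:
  f1: (p4, p6, p2) → 80.2467
  f2: (p8, p4, p2) → 57.0748
  f3: (p8, p4, p3) → 29.8240
  f4: (p1, p4, p3) → 75.8430
  f5: (p1, p4, p6) → 58.9823
  f6: (p10, p6, p2) → 21.9732
  f7: (p10, p5, p6) → 31.6924
  f8: (p11, p8, p3) → 66.3812
  f9: (p11, p10, p2) → 41.9523
  f10: (p11, p10, p5) → 50.0718
  f11: (p9, p5, p6) → 29.6400
  f12: (p9, p1, p6) → 54.6085
  f13: (p9, p1, p3) → 53.0377
  f14: (p9, p11, p3) → 56.1560
  f15: (p9, p11, p5) → 23.5083
  f16: (p12, p8, p2) → 55.2429
  f17: (p12, p11, p2) → 5.6529
  f18: (p12, p11, p8) → 20.0205
Σ area = 811.909

Euler: V−E+F = 11−27+18 = 2.


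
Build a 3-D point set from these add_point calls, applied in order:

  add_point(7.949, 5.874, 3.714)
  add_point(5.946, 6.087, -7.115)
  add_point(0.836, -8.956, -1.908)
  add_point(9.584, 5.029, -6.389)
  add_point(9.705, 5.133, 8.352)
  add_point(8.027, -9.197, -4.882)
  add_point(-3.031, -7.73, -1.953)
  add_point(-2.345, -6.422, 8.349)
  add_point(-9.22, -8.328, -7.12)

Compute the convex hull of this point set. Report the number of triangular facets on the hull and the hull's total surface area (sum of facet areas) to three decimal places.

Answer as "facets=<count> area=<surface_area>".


facets=12 area=860.404

Hull vertices (8/9): indices [0, 1, 2, 3, 4, 5, 7, 8].

Facet areas (half cross-product norm):
  f1: (p1, p5, p8) → 132.9697
  f2: (p7, p5, p4) → 134.4405
  f3: (p0, p1, p8) → 114.4195
  f4: (p0, p7, p8) → 141.7320
  f5: (p0, p7, p4) → 41.3794
  f6: (p3, p5, p4) → 105.5696
  f7: (p3, p1, p5) → 27.2568
  f8: (p3, p0, p4) → 13.8876
  f9: (p3, p0, p1) → 19.8061
  f10: (p2, p5, p8) → 33.7454
  f11: (p2, p7, p8) → 61.7887
  f12: (p2, p7, p5) → 33.4086
Σ area = 860.404

Check V−E+F: 8 − 18 + 12 = 2.


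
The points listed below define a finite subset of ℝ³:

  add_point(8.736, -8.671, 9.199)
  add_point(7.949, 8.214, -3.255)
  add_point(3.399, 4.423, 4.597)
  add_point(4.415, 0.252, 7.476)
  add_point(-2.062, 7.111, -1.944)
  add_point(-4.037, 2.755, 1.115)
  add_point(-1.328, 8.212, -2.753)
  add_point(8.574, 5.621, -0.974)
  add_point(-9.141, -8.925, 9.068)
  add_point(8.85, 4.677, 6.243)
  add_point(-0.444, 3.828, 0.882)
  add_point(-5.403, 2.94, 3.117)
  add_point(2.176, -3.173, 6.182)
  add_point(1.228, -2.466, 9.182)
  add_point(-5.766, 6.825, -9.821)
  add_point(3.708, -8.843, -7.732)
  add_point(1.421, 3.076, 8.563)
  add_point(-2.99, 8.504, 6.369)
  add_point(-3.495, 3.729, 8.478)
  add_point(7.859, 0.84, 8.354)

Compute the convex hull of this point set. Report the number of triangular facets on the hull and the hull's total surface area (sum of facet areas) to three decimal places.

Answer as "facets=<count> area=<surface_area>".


Hull vertices (13/20): indices [0, 1, 6, 7, 8, 9, 13, 14, 15, 16, 17, 18, 19].

Per-facet area ½‖(b−a)×(c−a)‖:
  f1: (p15, p0, p8) → 151.0262
  f2: (p15, p14, p8) → 190.1552
  f3: (p1, p15, p14) → 126.8068
  f4: (p19, p0, p9) → 10.6567
  f5: (p17, p14, p8) → 154.2034
  f6: (p17, p18, p8) → 16.7903
  f7: (p17, p1, p9) → 62.2549
  f8: (p7, p15, p0) → 129.3390
  f9: (p7, p1, p15) → 27.6956
  f10: (p7, p0, p9) → 46.8166
  f11: (p7, p1, p9) → 8.5048
  f12: (p13, p19, p0) → 33.2321
  f13: (p13, p0, p8) → 56.4194
  f14: (p13, p18, p8) → 47.5640
  f15: (p6, p1, p14) → 34.5050
  f16: (p6, p17, p14) → 26.7072
  f17: (p6, p17, p1) → 41.9173
  f18: (p16, p13, p18) → 13.7705
  f19: (p16, p13, p19) → 18.2073
  f20: (p16, p17, p18) → 12.9994
  f21: (p16, p19, p9) → 15.2825
  f22: (p16, p17, p9) → 27.5315
Σ area = 1252.386

Euler: V−E+F = 13−33+22 = 2.

facets=22 area=1252.386


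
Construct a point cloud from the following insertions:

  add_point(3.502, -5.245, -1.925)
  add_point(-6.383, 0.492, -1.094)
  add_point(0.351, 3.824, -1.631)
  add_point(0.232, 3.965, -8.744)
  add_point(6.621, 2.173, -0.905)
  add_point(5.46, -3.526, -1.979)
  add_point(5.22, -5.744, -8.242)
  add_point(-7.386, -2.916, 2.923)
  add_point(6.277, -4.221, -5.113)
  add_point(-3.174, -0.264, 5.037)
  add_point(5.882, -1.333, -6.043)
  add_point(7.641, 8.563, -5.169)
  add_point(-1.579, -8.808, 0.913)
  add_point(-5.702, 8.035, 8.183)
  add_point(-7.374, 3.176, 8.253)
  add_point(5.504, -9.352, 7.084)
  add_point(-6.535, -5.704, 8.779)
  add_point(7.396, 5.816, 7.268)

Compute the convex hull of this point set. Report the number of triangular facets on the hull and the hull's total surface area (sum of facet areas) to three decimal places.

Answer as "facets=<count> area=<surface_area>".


12 of the 18 inputs are extreme points: [1, 3, 6, 7, 8, 11, 12, 13, 14, 15, 16, 17].

Facet areas (half cross-product norm):
  f1: (p13, p3, p11) → 84.8570
  f2: (p6, p3, p11) → 51.4042
  f3: (p17, p13, p11) → 84.7113
  f4: (p17, p16, p15) → 95.6167
  f5: (p17, p16, p13) → 91.2340
  f6: (p1, p13, p3) → 60.7822
  f7: (p1, p6, p3) → 58.3766
  f8: (p8, p6, p11) → 20.9548
  f9: (p8, p6, p15) → 19.0510
  f10: (p8, p17, p11) → 79.8719
  f11: (p8, p17, p15) → 93.7015
  f12: (p14, p16, p7) → 25.4997
  f13: (p14, p16, p13) → 9.5229
  f14: (p14, p1, p7) → 21.7013
  f15: (p14, p1, p13) → 24.5379
  f16: (p12, p6, p15) → 55.3303
  f17: (p12, p16, p15) → 45.7401
  f18: (p12, p16, p7) → 27.4279
  f19: (p12, p1, p7) → 22.6163
  f20: (p12, p1, p6) → 62.5235
Σ area = 1035.461

Euler characteristic 12−30+20 = 2 ✓

facets=20 area=1035.461


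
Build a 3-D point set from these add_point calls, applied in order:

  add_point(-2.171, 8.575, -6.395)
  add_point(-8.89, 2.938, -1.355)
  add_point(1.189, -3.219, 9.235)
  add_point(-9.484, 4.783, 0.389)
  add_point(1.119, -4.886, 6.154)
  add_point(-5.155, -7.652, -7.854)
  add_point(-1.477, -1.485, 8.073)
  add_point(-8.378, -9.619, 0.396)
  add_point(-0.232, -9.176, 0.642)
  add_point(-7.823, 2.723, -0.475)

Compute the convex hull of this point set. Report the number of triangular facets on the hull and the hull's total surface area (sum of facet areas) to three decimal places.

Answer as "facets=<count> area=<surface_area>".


Hull vertices (9/10): indices [0, 1, 2, 3, 4, 5, 6, 7, 8].

Triangle areas on the boundary:
  f1: (p8, p7, p2) → 42.2804
  f2: (p6, p7, p3) → 77.5491
  f3: (p6, p7, p2) → 21.2460
  f4: (p6, p0, p3) → 67.4512
  f5: (p6, p0, p2) → 23.7798
  f6: (p5, p8, p7) → 34.8346
  f7: (p5, p8, p0) → 82.2857
  f8: (p4, p0, p2) → 31.7011
  f9: (p4, p8, p2) → 2.9285
  f10: (p4, p8, p0) → 66.0245
  f11: (p1, p0, p3) → 13.1336
  f12: (p1, p5, p0) → 65.6145
  f13: (p1, p7, p3) → 13.0162
  f14: (p1, p5, p7) → 54.4244
Σ area = 596.270

Euler: V−E+F = 9−21+14 = 2.

facets=14 area=596.270


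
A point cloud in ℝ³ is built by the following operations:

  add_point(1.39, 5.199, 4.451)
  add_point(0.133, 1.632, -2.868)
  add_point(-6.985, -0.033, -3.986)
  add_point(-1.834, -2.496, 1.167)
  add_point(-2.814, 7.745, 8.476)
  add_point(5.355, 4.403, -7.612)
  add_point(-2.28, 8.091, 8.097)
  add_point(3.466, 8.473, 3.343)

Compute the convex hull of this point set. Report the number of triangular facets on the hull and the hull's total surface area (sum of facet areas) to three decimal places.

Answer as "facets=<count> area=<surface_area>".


facets=10 area=355.338

Extreme-point indices: [0, 2, 3, 4, 5, 6, 7] — 7 of 8 on the boundary.

Triangle areas on the boundary:
  f1: (p3, p5, p2) → 49.4885
  f2: (p3, p4, p2) → 48.3890
  f3: (p6, p5, p2) → 101.0077
  f4: (p6, p4, p2) → 5.6540
  f5: (p6, p7, p5) → 31.8099
  f6: (p0, p3, p4) → 26.8027
  f7: (p0, p6, p4) → 1.8565
  f8: (p0, p6, p7) → 11.8978
  f9: (p0, p3, p5) → 54.6053
  f10: (p0, p7, p5) → 23.8264
Σ area = 355.338

Euler characteristic 7−15+10 = 2 ✓


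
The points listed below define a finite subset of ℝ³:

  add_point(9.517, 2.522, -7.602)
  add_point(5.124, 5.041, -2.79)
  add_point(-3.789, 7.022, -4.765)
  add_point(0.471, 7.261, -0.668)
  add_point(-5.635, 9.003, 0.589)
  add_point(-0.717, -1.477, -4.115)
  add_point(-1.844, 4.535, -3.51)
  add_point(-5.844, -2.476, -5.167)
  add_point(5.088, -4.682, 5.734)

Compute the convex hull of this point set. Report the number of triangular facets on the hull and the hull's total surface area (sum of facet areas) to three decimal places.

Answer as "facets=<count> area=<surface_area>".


facets=10 area=486.177

7 of the 9 inputs are extreme points: [0, 1, 2, 3, 4, 7, 8].

Area of each hull facet:
  f1: (p8, p0, p7) → 109.4436
  f2: (p8, p4, p7) → 98.1560
  f3: (p2, p0, p7) → 69.1949
  f4: (p2, p4, p7) → 27.8849
  f5: (p1, p8, p0) → 44.3867
  f6: (p3, p8, p4) → 41.5621
  f7: (p3, p1, p8) → 36.0058
  f8: (p3, p1, p0) → 7.1264
  f9: (p3, p2, p0) → 36.2301
  f10: (p3, p2, p4) → 16.1864
Σ area = 486.177

Check V−E+F: 7 − 15 + 10 = 2.


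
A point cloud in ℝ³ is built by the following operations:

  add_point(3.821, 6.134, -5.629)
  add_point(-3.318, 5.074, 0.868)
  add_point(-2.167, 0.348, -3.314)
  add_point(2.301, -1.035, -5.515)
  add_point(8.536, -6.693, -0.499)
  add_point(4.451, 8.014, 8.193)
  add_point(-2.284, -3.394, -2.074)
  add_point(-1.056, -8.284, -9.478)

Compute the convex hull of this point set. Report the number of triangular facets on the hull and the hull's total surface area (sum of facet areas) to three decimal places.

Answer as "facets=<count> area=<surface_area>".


facets=10 area=530.576

Hull vertices (7/8): indices [0, 1, 2, 4, 5, 6, 7].

Per-facet area ½‖(b−a)×(c−a)‖:
  f1: (p0, p5, p1) → 53.4924
  f2: (p0, p7, p4) → 89.8597
  f3: (p0, p5, p4) → 98.8304
  f4: (p6, p7, p1) → 24.3865
  f5: (p6, p7, p4) → 50.3756
  f6: (p6, p5, p1) → 46.1318
  f7: (p6, p5, p4) → 92.1936
  f8: (p2, p7, p1) → 4.3731
  f9: (p2, p0, p1) → 27.1916
  f10: (p2, p0, p7) → 43.7417
Σ area = 530.576

Check V−E+F: 7 − 15 + 10 = 2.
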